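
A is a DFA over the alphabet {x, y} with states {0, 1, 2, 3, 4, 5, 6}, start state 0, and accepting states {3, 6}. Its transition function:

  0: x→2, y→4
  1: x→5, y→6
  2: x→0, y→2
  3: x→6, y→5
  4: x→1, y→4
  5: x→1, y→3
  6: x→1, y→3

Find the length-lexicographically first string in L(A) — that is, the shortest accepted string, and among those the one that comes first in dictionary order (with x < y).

yxy

A breadth-first search from 0 reaches an accepting state first via the path 0 → 4 → 1 → 6 on input yxy.
No string of length < 3 is accepted (BFS exhausts all shorter strings without reaching an accepting state), and yxy is the lexicographically least accepting string of length 3.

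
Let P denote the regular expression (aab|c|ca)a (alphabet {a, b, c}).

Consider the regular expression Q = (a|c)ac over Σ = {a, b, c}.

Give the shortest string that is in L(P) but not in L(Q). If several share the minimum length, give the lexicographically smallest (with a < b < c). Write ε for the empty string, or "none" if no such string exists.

The string ca is accepted by P but not by Q.
No shorter string lies in the difference, and ca is the lexicographically first length-2 string in L(P) \ L(Q).

ca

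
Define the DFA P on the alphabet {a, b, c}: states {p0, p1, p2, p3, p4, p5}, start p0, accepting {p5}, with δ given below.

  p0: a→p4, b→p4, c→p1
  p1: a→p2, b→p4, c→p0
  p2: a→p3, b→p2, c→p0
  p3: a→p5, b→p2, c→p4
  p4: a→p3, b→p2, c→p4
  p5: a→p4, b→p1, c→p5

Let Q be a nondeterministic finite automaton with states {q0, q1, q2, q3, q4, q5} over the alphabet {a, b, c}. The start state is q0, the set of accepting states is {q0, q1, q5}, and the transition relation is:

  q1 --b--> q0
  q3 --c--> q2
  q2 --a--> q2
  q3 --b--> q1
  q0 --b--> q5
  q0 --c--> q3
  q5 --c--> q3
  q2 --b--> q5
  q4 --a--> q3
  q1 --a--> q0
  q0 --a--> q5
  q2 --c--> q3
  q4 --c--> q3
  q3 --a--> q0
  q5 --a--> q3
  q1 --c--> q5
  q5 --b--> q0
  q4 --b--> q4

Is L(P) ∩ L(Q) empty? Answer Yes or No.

The string aaa is accepted by both P and Q.
Hence L(P) ∩ L(Q) ≠ ∅.

No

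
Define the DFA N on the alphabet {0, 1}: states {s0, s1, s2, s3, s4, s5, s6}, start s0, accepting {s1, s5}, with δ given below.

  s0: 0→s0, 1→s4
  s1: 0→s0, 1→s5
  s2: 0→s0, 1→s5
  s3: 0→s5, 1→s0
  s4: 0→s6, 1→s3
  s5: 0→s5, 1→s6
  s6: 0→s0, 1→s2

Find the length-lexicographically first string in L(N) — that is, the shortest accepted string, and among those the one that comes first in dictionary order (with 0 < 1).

110

A breadth-first search from s0 reaches an accepting state first via the path s0 → s4 → s3 → s5 on input 110.
No string of length < 3 is accepted (BFS exhausts all shorter strings without reaching an accepting state), and 110 is the lexicographically least accepting string of length 3.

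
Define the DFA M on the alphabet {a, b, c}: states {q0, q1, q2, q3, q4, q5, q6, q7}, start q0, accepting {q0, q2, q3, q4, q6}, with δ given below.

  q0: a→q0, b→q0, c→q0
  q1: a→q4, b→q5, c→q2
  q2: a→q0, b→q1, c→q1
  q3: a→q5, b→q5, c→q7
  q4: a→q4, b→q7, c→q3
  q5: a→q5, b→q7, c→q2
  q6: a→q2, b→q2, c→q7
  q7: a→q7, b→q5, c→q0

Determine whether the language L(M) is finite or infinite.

State q0 is reachable from the start and can reach an accepting state, and it lies on the cycle q0 → q0.
Traversing that cycle any number of times yields accepted strings of unbounded length, so the language is infinite.

infinite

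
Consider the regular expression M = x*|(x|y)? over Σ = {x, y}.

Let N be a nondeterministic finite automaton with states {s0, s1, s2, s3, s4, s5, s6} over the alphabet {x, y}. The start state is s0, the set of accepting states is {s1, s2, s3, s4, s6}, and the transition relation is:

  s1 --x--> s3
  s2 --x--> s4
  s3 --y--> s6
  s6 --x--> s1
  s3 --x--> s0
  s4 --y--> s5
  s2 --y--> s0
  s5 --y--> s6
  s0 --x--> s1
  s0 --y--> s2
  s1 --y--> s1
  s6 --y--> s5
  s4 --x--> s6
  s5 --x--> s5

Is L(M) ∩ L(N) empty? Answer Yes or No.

The string x is accepted by both M and N.
Hence L(M) ∩ L(N) ≠ ∅.

No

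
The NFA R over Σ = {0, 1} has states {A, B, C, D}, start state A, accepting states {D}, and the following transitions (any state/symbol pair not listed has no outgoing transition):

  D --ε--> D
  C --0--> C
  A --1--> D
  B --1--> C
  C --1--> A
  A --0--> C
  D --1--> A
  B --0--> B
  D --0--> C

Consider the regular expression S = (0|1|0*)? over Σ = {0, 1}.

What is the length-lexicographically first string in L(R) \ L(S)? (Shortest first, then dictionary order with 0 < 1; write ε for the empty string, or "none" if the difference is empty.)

011

The string 011 is accepted by R but not by S.
No shorter string lies in the difference, and 011 is the lexicographically first length-3 string in L(R) \ L(S).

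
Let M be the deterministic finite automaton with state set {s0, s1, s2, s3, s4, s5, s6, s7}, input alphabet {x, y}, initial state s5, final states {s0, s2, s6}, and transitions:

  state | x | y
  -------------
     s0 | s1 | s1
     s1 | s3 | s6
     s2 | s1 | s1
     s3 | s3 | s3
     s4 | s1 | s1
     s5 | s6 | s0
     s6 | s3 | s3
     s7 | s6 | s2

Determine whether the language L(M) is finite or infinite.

finite

The useful states (reachable from s5 and able to reach an accepting state) are {s0, s1, s5, s6}.
Restricted to these states the transition graph has no cycle, so every accepting path has bounded length and L is finite.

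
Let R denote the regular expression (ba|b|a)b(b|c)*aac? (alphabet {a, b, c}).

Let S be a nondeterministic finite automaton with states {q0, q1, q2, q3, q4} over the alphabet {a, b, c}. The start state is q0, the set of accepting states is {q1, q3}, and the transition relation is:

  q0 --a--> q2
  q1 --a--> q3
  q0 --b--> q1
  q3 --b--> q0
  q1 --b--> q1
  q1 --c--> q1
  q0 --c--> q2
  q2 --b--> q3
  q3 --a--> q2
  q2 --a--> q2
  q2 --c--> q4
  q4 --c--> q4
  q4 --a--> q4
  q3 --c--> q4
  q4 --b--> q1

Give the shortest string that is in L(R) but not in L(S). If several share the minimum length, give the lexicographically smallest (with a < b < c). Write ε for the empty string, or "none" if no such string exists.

The string abaa is accepted by R but not by S.
No shorter string lies in the difference, and abaa is the lexicographically first length-4 string in L(R) \ L(S).

abaa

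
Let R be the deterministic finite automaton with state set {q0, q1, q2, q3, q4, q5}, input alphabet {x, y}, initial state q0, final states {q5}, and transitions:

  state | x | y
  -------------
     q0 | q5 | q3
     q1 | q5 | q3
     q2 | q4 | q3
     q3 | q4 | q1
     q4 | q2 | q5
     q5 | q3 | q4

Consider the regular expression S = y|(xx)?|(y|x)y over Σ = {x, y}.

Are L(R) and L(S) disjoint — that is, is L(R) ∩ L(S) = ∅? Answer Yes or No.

Converting the expression S to a DFA (subset construction, then merging equivalent states) gives the minimal DFA with states {s0, s1, s2, s3, s4}, start state s0, accepting states {s0, s2, s3} and transitions s0: x→s1, y→s2; s1: x→s3, y→s3; s2: x→s4, y→s3; s3: x→s4, y→s4; s4: x→s4, y→s4.
Exploring the product automaton R × S from the start pair (q0, s0), following both machines on each input symbol, reaches 11 state pairs: (q0, s0), (q5, s1), (q3, s2), (q3, s3), (q4, s3), (q4, s4), (q1, s3), (q1, s4), (q2, s4), (q5, s4), (q3, s4).
R accepts in {q5} and S accepts in {s0, s2, s3}; no reachable pair has both components accepting, so no string drives both machines to acceptance simultaneously and L(R) ∩ L(S) = ∅.
So no string is accepted by both, and the intersection is empty.

Yes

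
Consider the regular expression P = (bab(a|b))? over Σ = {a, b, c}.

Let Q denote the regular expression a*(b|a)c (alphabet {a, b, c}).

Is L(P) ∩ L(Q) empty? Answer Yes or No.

Converting the expression P to a DFA (subset construction, then merging equivalent states) gives the minimal DFA with states {p0, p1, p2, p3, p4, p5}, start state p0, accepting states {p0, p5} and transitions p0: a→p1, b→p2, c→p1; p1: a→p1, b→p1, c→p1; p2: a→p3, b→p1, c→p1; p3: a→p1, b→p4, c→p1; p4: a→p5, b→p5, c→p1; p5: a→p1, b→p1, c→p1.
Converting the expression Q to a DFA (subset construction, then merging equivalent states) gives the minimal DFA with states {q0, q1, q2, q3, q4}, start state q0, accepting states {q4} and transitions q0: a→q1, b→q2, c→q3; q1: a→q1, b→q2, c→q4; q2: a→q3, b→q3, c→q4; q3: a→q3, b→q3, c→q3; q4: a→q3, b→q3, c→q3.
Exploring the product automaton P × Q from the start pair (p0, q0), following both machines on each input symbol, reaches 9 state pairs: (p0, q0), (p1, q1), (p2, q2), (p1, q3), (p1, q2), (p1, q4), (p3, q3), (p4, q3), (p5, q3).
P accepts in {p0, p5} and Q accepts in {q4}; no reachable pair has both components accepting, so no string drives both machines to acceptance simultaneously and L(P) ∩ L(Q) = ∅.
So no string is accepted by both, and the intersection is empty.

Yes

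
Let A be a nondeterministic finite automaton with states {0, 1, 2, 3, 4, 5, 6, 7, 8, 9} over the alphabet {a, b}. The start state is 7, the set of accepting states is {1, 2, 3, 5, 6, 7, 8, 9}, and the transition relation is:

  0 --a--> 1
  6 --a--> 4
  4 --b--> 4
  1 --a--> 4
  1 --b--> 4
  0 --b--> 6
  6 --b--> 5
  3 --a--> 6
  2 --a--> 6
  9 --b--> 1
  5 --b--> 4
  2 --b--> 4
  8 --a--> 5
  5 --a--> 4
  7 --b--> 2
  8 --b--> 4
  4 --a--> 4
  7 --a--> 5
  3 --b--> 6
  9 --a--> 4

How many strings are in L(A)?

5

The useful subgraph on states {2, 5, 6, 7} is acyclic, so L(A) is finite; the longest accepting path visits 4 useful states, giving maximum string length 3.
Counting accepting paths from 7 by length: 1 of length 0, 2 of length 1, 1 of length 2, 1 of length 3. Total 5.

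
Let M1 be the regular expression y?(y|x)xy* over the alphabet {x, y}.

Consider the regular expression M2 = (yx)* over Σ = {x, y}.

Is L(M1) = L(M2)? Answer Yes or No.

No

The string xx is accepted by M1 but rejected by M2.
So L(M1) ≠ L(M2).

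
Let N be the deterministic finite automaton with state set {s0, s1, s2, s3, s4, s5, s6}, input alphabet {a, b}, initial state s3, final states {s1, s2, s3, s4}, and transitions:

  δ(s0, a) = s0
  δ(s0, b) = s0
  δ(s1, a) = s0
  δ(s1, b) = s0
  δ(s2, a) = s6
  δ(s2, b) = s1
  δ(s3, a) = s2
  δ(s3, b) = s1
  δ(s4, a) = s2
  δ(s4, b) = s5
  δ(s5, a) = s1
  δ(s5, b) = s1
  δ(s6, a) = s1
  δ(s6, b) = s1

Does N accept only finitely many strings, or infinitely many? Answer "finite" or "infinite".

finite

The useful states (reachable from s3 and able to reach an accepting state) are {s1, s2, s3, s6}.
Restricted to these states the transition graph has no cycle, so every accepting path has bounded length and L is finite.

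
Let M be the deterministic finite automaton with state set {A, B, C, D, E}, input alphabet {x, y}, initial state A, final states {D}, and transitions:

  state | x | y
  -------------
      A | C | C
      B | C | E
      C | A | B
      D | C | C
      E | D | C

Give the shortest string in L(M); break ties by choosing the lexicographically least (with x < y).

A breadth-first search from A reaches an accepting state first via the path A → C → B → E → D on input xyyx.
No string of length < 4 is accepted (BFS exhausts all shorter strings without reaching an accepting state), and xyyx is the lexicographically least accepting string of length 4.

xyyx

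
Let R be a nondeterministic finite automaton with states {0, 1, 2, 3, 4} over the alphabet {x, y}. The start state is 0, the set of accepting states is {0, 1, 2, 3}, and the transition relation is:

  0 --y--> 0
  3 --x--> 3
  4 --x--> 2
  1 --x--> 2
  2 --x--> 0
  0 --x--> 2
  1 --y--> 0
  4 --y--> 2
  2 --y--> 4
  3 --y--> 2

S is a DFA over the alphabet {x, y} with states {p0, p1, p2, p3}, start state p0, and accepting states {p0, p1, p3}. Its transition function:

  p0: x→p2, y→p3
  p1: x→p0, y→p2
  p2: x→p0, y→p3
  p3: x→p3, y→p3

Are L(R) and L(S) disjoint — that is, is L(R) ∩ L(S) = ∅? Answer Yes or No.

No

The empty string ε is accepted by both R and S.
Hence L(R) ∩ L(S) ≠ ∅.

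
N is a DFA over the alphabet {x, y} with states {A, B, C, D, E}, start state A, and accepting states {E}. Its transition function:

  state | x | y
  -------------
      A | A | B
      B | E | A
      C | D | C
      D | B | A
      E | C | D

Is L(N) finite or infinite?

State A is reachable from the start and can reach an accepting state, and it lies on the cycle A → A.
Traversing that cycle any number of times yields accepted strings of unbounded length, so the language is infinite.

infinite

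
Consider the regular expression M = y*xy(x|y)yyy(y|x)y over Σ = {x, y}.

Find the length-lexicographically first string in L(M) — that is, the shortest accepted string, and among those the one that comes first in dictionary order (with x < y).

By inspection of the expression, no string of length less than 8 matches, and xyxyyyxy is the lexicographically first match of length 8.

xyxyyyxy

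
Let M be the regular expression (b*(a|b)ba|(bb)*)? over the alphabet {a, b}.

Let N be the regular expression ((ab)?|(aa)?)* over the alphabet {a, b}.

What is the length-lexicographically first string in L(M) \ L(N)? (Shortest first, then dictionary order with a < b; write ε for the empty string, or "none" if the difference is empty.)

The string bb is accepted by M but not by N.
No shorter string lies in the difference, and bb is the lexicographically first length-2 string in L(M) \ L(N).

bb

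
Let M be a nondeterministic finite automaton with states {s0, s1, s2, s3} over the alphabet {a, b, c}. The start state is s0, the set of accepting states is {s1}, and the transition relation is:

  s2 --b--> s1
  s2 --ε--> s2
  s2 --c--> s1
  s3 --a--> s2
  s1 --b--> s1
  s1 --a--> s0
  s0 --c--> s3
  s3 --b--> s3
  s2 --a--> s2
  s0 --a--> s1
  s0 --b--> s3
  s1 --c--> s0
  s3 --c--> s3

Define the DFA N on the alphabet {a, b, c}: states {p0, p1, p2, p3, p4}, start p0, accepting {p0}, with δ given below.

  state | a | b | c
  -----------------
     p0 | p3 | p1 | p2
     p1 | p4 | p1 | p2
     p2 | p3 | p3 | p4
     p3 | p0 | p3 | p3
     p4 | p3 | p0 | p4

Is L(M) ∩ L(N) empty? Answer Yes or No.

No

The string aca is accepted by both M and N.
Hence L(M) ∩ L(N) ≠ ∅.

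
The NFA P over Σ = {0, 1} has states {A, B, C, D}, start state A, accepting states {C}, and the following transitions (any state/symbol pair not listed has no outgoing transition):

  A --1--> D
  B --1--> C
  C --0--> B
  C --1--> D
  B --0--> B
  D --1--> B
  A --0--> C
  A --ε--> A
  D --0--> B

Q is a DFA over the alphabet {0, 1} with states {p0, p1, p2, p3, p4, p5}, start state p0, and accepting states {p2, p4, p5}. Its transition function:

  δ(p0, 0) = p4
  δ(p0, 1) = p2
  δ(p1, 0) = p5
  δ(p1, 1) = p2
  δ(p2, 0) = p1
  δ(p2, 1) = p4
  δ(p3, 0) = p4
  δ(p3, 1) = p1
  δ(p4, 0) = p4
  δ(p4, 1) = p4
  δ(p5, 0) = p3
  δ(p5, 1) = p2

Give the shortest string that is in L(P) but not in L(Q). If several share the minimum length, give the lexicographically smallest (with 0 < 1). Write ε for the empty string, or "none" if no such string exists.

The string 10001 is accepted by P but not by Q.
No shorter string lies in the difference, and 10001 is the lexicographically first length-5 string in L(P) \ L(Q).

10001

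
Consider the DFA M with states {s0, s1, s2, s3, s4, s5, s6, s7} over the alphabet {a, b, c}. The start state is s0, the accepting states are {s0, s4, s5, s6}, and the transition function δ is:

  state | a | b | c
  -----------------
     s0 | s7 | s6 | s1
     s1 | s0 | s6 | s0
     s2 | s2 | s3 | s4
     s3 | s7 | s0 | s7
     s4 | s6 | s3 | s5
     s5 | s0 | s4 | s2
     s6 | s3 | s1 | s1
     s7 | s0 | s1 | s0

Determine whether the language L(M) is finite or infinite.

State s0 is reachable from the start and can reach an accepting state, and it lies on the cycle s0 → s1 → s0.
Traversing that cycle any number of times yields accepted strings of unbounded length, so the language is infinite.

infinite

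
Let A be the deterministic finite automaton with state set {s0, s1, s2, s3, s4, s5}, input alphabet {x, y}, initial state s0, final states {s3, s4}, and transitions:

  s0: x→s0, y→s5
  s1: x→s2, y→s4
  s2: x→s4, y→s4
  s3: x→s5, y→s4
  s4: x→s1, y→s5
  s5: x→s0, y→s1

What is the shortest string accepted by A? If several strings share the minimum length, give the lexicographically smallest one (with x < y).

yyy

A breadth-first search from s0 reaches an accepting state first via the path s0 → s5 → s1 → s4 on input yyy.
No string of length < 3 is accepted (BFS exhausts all shorter strings without reaching an accepting state), and yyy is the lexicographically least accepting string of length 3.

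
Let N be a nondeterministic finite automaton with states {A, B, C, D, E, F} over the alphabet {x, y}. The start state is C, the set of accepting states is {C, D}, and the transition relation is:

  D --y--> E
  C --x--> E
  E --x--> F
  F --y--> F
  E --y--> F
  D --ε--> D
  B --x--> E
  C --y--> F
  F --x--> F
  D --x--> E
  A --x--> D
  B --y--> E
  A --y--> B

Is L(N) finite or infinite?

finite

The useful states (reachable from C and able to reach an accepting state) are {C}.
Restricted to these states the transition graph has no cycle, so every accepting path has bounded length and L is finite.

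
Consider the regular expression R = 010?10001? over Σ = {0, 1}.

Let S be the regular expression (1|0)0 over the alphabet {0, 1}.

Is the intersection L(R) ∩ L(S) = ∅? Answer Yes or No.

Yes

Converting the expression R to a DFA (subset construction, then merging equivalent states) gives the minimal DFA with states {r0, r1, r2, r3, r4, r5, r6, r7, r8, r9}, start state r0, accepting states {r8, r9} and transitions r0: 0→r1, 1→r2; r1: 0→r2, 1→r3; r2: 0→r2, 1→r2; r3: 0→r4, 1→r5; r4: 0→r2, 1→r5; r5: 0→r6, 1→r2; r6: 0→r7, 1→r2; r7: 0→r8, 1→r2; r8: 0→r2, 1→r9; r9: 0→r2, 1→r2.
Converting the expression S to a DFA (subset construction, then merging equivalent states) gives the minimal DFA with states {s0, s1, s2, s3}, start state s0, accepting states {s2} and transitions s0: 0→s1, 1→s1; s1: 0→s2, 1→s3; s2: 0→s3, 1→s3; s3: 0→s3, 1→s3.
Exploring the product automaton R × S from the start pair (r0, s0), following both machines on each input symbol, reaches 12 state pairs: (r0, s0), (r1, s1), (r2, s1), (r2, s2), (r3, s3), (r2, s3), (r4, s3), (r5, s3), (r6, s3), (r7, s3), (r8, s3), (r9, s3).
R accepts in {r8, r9} and S accepts in {s2}; no reachable pair has both components accepting, so no string drives both machines to acceptance simultaneously and L(R) ∩ L(S) = ∅.
So no string is accepted by both, and the intersection is empty.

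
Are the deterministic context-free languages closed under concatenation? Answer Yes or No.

No

Take L₁ = {ε, c} (finite, hence regular and DCFL) and L₂ = {c aⁿbⁿ : n≥0} ∪ {cc aⁿb²ⁿ : n≥0} (a DCFL: the number of leading c's tells the DPDA whether to pop one stack symbol per b or per two b's). Then L₁L₂ ∩ cca⁺b* = {cc aⁿbⁿ : n≥1} ∪ {cc aⁿb²ⁿ : n≥1}. If L₁L₂ were a DCFL, so would be this intersection with a regular set, and a DPDA for it started from its configuration after reading cc would accept {aⁿbⁿ : n≥1} ∪ {aⁿb²ⁿ : n≥1}, which no deterministic PDA accepts (a DPDA for it would have a single run on aⁿb²ⁿ, accepting after the prefix aⁿbⁿ and accepting again after n more b's; an ordinary PDA that simulates it on a's and b's and, at any moment when it is accepting, may switch to reading only a fresh letter d while feeding each d to the simulation as a b, would accept aⁱbʲdᵏ (k≥1) exactly when both aⁱbʲ and aⁱbʲ⁺ᵏ are in the language, i.e. its language intersected with the regular set a*b*d⁺ would be exactly {aⁿbⁿdⁿ : n≥1} — impossible, since context-free languages are closed under intersection with regular sets and {aⁿbⁿdⁿ} is not context-free). Hence L₁L₂ is not a DCFL.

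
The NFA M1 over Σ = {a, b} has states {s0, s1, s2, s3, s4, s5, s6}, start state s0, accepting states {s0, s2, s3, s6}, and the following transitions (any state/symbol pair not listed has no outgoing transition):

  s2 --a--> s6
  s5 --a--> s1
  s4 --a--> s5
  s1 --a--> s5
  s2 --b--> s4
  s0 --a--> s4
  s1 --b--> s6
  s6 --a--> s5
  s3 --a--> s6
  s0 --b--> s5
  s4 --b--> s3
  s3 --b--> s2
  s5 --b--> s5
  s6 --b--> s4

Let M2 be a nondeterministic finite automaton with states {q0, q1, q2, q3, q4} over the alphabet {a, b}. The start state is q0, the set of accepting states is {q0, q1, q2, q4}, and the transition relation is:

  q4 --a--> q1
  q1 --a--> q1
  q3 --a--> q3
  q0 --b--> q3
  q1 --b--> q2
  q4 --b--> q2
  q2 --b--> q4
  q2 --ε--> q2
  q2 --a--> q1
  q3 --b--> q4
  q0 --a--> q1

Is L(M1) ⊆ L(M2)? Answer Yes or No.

Exploring the product automaton M1 × M2 from the start pair (s0, q0), following both machines on each input symbol, reaches 17 state pairs: (s0, q0), (s4, q1), (s5, q3), (s5, q1), (s3, q2), (s1, q3), (s5, q4), (s1, q1), (s5, q2), (s6, q1), (s2, q4), (s6, q4), (s6, q2), (s4, q2), (s4, q4), (s3, q4), (s2, q2).
M1 accepts in {s0, s2, s3, s6} and M2 accepts in {q0, q1, q2, q4}. The reachable pairs whose M1-component is accepting are (s0, q0), (s3, q2), (s6, q1), (s2, q4), (s6, q4), (s6, q2), (s3, q4), (s2, q2); in each of them the M2-component is accepting too, so the product for L(M1) \ L(M2) (M1-component accepting, M2-component rejecting) has no reachable accepting pair and the difference is empty.
Hence every string in L(M1) is also in L(M2).

Yes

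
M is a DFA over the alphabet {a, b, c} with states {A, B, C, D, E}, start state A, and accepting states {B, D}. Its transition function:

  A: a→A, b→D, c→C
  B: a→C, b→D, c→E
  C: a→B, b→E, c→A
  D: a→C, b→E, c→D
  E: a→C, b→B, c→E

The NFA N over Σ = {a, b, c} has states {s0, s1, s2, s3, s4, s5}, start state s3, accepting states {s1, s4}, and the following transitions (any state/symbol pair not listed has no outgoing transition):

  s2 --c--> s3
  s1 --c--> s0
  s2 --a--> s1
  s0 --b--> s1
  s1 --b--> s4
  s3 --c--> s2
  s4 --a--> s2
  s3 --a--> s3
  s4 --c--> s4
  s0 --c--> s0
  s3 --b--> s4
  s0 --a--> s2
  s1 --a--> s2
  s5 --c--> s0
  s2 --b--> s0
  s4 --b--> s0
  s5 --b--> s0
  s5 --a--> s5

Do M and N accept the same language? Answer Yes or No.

Exploring the product automaton M × N from the start pair (A, s3), following both machines on each input symbol, reaches 5 state pairs: (A, s3), (D, s4), (C, s2), (E, s0), (B, s1).
M accepts in {B, D} and N accepts in {s1, s4}. In every reachable pair the two components are either both accepting — (D, s4), (B, s1) — or both non-accepting, so no string is accepted by exactly one of the machines: L(M) \ L(N) and L(N) \ L(M) are both empty.
Hence every string is accepted by M iff it is accepted by N, and the two languages coincide.

Yes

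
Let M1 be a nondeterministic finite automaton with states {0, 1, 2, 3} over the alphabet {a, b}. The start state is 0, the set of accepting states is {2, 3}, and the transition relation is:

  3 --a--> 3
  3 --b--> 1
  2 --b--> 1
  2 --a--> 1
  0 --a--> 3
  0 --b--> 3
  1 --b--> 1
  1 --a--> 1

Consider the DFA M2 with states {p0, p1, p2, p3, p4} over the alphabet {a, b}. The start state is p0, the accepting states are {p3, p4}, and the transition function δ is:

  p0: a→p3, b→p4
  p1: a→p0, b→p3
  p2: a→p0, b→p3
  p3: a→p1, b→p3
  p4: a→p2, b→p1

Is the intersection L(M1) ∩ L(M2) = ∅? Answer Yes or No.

No

The string a is accepted by both M1 and M2.
Hence L(M1) ∩ L(M2) ≠ ∅.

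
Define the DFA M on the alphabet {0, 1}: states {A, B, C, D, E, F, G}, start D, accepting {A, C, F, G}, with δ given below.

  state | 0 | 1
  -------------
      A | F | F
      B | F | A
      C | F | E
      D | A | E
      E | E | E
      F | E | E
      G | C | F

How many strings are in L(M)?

3

The useful subgraph on states {A, D, F} is acyclic, so L(M) is finite; the longest accepting path visits 3 useful states, giving maximum string length 2.
Counting accepting paths from D by length: 1 of length 1, 2 of length 2. Total 3.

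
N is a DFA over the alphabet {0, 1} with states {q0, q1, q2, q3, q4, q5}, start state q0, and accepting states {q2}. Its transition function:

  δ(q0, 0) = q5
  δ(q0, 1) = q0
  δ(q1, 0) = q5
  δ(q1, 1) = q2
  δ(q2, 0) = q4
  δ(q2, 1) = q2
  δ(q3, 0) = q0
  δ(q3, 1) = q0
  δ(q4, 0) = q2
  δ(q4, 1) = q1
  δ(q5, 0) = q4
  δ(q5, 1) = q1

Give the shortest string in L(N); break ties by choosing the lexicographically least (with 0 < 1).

A breadth-first search from q0 reaches an accepting state first via the path q0 → q5 → q4 → q2 on input 000.
No string of length < 3 is accepted (BFS exhausts all shorter strings without reaching an accepting state), and 000 is the lexicographically least accepting string of length 3.

000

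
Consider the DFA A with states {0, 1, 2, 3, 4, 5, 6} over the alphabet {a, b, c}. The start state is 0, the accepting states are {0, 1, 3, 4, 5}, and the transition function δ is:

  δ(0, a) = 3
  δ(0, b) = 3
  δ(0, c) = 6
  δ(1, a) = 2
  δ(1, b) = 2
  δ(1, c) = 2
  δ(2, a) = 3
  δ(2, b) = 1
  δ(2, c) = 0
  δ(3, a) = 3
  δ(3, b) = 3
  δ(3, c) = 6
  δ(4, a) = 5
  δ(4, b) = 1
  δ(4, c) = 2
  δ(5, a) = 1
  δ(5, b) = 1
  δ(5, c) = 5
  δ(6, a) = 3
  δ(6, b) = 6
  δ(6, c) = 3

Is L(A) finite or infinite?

State 3 is reachable from the start and can reach an accepting state, and it lies on the cycle 3 → 3.
Traversing that cycle any number of times yields accepted strings of unbounded length, so the language is infinite.

infinite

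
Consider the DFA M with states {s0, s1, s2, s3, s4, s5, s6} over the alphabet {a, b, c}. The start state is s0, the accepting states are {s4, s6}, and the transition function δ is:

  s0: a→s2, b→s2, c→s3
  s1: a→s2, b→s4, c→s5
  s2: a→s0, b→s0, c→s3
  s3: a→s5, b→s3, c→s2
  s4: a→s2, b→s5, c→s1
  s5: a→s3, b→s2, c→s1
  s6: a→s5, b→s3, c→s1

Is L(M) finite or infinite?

State s0 is reachable from the start and can reach an accepting state, and it lies on the cycle s0 → s2 → s0.
Traversing that cycle any number of times yields accepted strings of unbounded length, so the language is infinite.

infinite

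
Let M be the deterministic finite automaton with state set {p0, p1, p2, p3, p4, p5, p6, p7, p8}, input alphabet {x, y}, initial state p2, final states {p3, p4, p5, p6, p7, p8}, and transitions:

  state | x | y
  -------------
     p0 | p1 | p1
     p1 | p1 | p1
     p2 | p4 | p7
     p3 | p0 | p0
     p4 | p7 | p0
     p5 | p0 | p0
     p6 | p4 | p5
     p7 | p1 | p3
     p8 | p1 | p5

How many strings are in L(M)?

5

The useful subgraph on states {p2, p3, p4, p7} is acyclic, so L(M) is finite; the longest accepting path visits 4 useful states, giving maximum string length 3.
Counting accepting paths from p2 by length: 2 of length 1, 2 of length 2, 1 of length 3. Total 5.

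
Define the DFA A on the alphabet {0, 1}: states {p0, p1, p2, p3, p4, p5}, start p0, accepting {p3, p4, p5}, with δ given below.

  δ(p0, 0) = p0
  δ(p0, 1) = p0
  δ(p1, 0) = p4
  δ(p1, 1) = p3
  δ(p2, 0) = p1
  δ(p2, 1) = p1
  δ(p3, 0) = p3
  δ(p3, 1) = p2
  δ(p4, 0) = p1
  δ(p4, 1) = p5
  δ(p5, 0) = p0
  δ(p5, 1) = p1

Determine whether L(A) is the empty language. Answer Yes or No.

The states reachable from the start state are {p0}.
None of the accepting states {p3, p4, p5} is reachable, so no string is accepted and L(A) = ∅.

Yes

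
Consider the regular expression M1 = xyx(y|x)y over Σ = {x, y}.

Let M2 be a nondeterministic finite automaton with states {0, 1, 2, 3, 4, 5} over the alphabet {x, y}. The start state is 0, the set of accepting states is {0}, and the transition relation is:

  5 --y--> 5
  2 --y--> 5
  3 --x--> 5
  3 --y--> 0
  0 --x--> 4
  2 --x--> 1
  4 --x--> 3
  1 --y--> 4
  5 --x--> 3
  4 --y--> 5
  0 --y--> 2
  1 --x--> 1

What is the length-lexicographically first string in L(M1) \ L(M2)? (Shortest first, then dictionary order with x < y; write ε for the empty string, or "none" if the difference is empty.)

The string xyxxy is accepted by M1 but not by M2.
No shorter string lies in the difference, and xyxxy is the lexicographically first length-5 string in L(M1) \ L(M2).

xyxxy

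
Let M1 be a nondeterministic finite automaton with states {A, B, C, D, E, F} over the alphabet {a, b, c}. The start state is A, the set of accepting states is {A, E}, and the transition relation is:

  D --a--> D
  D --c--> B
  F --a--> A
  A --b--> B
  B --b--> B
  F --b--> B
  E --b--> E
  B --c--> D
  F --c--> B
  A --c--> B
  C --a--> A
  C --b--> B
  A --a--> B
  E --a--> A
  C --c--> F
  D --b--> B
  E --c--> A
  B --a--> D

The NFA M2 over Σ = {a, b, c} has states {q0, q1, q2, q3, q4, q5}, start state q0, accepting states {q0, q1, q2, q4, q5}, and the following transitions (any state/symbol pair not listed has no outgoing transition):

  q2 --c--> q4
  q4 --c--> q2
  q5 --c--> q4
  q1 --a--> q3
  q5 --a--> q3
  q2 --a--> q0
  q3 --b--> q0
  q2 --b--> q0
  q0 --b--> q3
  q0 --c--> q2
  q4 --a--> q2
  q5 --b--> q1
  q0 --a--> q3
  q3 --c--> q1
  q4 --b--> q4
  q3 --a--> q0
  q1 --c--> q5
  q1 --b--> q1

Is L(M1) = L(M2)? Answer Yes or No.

The string c is accepted by M2 but rejected by M1.
So L(M1) ≠ L(M2).

No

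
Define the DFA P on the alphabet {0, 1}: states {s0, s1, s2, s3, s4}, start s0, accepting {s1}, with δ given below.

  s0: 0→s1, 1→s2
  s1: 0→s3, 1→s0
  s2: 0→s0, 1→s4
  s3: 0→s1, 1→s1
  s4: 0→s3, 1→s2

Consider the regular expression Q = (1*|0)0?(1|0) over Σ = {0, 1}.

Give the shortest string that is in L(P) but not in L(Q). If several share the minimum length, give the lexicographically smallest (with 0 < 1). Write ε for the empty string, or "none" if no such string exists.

The string 010 is accepted by P but not by Q.
No shorter string lies in the difference, and 010 is the lexicographically first length-3 string in L(P) \ L(Q).

010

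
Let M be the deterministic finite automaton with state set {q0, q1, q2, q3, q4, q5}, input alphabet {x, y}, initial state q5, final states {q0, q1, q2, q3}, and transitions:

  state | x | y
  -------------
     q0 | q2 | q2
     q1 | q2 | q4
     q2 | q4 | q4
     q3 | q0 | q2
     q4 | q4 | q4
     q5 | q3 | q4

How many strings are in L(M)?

The useful subgraph on states {q0, q2, q3, q5} is acyclic, so L(M) is finite; the longest accepting path visits 4 useful states, giving maximum string length 3.
Counting accepting paths from q5 by length: 1 of length 1, 2 of length 2, 2 of length 3. Total 5.

5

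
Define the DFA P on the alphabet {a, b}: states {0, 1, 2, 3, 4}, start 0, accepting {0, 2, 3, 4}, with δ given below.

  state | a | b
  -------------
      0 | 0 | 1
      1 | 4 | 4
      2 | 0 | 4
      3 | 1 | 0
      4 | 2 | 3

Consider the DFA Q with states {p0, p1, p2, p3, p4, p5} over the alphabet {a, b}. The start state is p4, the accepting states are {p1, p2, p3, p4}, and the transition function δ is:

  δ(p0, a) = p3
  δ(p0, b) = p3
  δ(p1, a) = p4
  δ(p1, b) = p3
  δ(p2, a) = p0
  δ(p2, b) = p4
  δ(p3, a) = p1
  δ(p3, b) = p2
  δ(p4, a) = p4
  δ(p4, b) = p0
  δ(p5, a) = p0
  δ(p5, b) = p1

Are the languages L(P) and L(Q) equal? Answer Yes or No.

Yes

Exploring the product automaton P × Q from the start pair (0, p4), following both machines on each input symbol, reaches 5 state pairs: (0, p4), (1, p0), (4, p3), (2, p1), (3, p2).
P accepts in {0, 2, 3, 4} and Q accepts in {p1, p2, p3, p4}. In every reachable pair the two components are either both accepting — (0, p4), (4, p3), (2, p1), (3, p2) — or both non-accepting, so no string is accepted by exactly one of the machines: L(P) \ L(Q) and L(Q) \ L(P) are both empty.
Hence every string is accepted by P iff it is accepted by Q, and the two languages coincide.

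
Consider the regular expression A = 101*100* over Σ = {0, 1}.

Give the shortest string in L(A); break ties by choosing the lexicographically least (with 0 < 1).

By inspection of the expression, no string of length less than 4 matches, and 1010 is the lexicographically first match of length 4.

1010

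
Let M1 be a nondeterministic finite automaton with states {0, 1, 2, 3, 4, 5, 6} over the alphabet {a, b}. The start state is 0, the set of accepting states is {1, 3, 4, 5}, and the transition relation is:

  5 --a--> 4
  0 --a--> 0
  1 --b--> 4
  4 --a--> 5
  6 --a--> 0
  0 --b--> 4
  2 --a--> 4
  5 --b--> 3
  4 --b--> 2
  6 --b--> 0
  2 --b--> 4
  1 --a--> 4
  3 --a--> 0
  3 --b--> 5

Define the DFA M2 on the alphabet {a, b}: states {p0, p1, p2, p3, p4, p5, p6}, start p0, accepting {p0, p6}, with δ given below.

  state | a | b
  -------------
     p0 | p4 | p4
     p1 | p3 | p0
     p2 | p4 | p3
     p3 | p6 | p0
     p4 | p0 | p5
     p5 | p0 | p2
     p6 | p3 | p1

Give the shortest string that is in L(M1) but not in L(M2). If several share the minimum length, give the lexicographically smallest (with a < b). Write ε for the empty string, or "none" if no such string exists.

b

The string b is accepted by M1 but not by M2.
No shorter string lies in the difference, and b is the lexicographically first length-1 string in L(M1) \ L(M2).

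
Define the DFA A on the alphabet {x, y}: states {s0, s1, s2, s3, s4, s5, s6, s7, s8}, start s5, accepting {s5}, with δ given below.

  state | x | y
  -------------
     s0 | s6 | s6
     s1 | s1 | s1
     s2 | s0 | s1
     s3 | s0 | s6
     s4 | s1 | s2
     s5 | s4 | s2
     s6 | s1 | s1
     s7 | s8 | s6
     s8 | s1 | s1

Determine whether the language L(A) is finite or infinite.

The useful states (reachable from s5 and able to reach an accepting state) are {s5}.
Restricted to these states the transition graph has no cycle, so every accepting path has bounded length and L is finite.

finite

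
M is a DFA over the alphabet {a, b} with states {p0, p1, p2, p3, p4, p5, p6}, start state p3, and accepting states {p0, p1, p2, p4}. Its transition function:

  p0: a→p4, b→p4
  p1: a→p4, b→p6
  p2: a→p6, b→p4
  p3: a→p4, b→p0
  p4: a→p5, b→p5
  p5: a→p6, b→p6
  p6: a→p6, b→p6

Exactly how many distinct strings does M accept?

The useful subgraph on states {p0, p3, p4} is acyclic, so L(M) is finite; the longest accepting path visits 3 useful states, giving maximum string length 2.
Counting accepting paths from p3 by length: 2 of length 1, 2 of length 2. Total 4.

4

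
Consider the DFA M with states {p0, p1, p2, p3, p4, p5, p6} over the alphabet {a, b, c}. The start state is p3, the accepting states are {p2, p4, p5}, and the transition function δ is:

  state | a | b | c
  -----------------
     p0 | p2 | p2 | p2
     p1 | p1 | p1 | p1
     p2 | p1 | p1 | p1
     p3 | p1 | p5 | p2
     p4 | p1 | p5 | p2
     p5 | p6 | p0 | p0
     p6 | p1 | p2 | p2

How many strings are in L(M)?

The useful subgraph on states {p0, p2, p3, p5, p6} is acyclic, so L(M) is finite; the longest accepting path visits 4 useful states, giving maximum string length 3.
Counting accepting paths from p3 by length: 2 of length 1, 8 of length 3. Total 10.

10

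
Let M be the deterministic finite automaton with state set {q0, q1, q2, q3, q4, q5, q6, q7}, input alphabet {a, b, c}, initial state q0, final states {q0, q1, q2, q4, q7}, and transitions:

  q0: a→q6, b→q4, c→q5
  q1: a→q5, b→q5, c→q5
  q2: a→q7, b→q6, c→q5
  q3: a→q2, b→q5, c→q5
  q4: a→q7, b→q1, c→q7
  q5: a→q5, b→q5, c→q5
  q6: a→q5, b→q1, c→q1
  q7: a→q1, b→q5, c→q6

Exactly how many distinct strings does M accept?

The useful subgraph on states {q0, q1, q4, q6, q7} is acyclic, so L(M) is finite; the longest accepting path visits 5 useful states, giving maximum string length 4.
Counting accepting paths from q0 by length: 1 of length 0, 1 of length 1, 5 of length 2, 2 of length 3, 4 of length 4. Total 13.

13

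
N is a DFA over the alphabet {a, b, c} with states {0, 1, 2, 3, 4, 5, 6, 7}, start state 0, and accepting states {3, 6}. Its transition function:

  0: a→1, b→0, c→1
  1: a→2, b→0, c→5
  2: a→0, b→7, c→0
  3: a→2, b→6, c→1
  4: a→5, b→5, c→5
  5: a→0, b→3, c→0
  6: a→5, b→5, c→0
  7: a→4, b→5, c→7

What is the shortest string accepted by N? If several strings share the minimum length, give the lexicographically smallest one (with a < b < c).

acb

A breadth-first search from 0 reaches an accepting state first via the path 0 → 1 → 5 → 3 on input acb.
No string of length < 3 is accepted (BFS exhausts all shorter strings without reaching an accepting state), and acb is the lexicographically least accepting string of length 3.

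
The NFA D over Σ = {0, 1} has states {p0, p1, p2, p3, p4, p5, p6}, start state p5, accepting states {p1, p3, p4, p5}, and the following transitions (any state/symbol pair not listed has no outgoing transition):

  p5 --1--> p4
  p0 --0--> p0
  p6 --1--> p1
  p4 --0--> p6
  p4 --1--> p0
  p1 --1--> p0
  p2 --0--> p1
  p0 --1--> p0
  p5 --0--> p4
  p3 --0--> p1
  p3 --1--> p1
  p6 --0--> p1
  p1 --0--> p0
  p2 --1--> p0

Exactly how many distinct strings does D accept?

7

The useful subgraph on states {p1, p4, p5, p6} is acyclic, so L(D) is finite; the longest accepting path visits 4 useful states, giving maximum string length 3.
Counting accepting paths from p5 by length: 1 of length 0, 2 of length 1, 4 of length 3. Total 7.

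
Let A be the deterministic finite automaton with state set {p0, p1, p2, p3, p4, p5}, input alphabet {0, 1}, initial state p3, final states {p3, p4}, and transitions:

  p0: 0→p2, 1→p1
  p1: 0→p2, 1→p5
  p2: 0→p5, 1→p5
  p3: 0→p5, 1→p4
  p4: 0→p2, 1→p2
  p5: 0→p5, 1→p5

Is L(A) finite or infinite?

finite

The useful states (reachable from p3 and able to reach an accepting state) are {p3, p4}.
Restricted to these states the transition graph has no cycle, so every accepting path has bounded length and L is finite.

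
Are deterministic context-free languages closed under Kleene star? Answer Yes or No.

L = {c aⁿbⁿ : n≥0} ∪ {cc aⁿb²ⁿ : n≥0} is a DCFL (the number of leading c's fixes which ratio the DPDA checks), but L* is not. Every word of L starts with c, so in a factorisation of the string cc aⁱbʲ (i≥1) into words of L each factor begins at one of the two c's: either the whole string is a single word of L (forcing j = 2i), or it splits as c · (c aⁱbʲ) with c ∈ L (take n = 0) and c aⁱbʲ ∈ L (forcing j = i). Thus L* ∩ cca⁺b* = {cc aⁿbⁿ : n≥1} ∪ {cc aⁿb²ⁿ : n≥1}. A DPDA for L* would give one for this intersection with a regular set, and, started from its configuration after reading cc, one for {aⁿbⁿ : n≥1} ∪ {aⁿb²ⁿ : n≥1}, which no deterministic PDA accepts (a DPDA for it would have a single run on aⁿb²ⁿ, accepting after the prefix aⁿbⁿ and accepting again after n more b's; an ordinary PDA that simulates it on a's and b's and, at any moment when it is accepting, may switch to reading only a fresh letter d while feeding each d to the simulation as a b, would accept aⁱbʲdᵏ (k≥1) exactly when both aⁱbʲ and aⁱbʲ⁺ᵏ are in the language, i.e. its language intersected with the regular set a*b*d⁺ would be exactly {aⁿbⁿdⁿ : n≥1} — impossible, since context-free languages are closed under intersection with regular sets and {aⁿbⁿdⁿ} is not context-free). So L* is not a DCFL.

No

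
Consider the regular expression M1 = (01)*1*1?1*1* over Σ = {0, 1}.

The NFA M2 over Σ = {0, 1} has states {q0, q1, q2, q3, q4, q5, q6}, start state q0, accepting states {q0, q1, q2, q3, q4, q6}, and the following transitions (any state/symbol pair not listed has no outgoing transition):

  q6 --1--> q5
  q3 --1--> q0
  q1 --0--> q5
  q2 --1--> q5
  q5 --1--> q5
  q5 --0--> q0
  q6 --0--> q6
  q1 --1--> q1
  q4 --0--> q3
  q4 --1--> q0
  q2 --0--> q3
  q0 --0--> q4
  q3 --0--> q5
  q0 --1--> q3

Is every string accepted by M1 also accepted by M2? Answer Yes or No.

Yes

Converting the expression M1 to a DFA (subset construction, then merging equivalent states) gives the minimal DFA with states {r0, r1, r2, r3}, start state r0, accepting states {r0, r2} and transitions r0: 0→r1, 1→r2; r1: 0→r3, 1→r0; r2: 0→r3, 1→r2; r3: 0→r3, 1→r3.
Exploring the product automaton M1 × M2 from the start pair (r0, q0), following both machines on each input symbol, reaches 8 state pairs: (r0, q0), (r1, q4), (r2, q3), (r3, q3), (r3, q5), (r2, q0), (r3, q0), (r3, q4).
M1 accepts in {r0, r2} and M2 accepts in {q0, q1, q2, q3, q4, q6}. The reachable pairs whose M1-component is accepting are (r0, q0), (r2, q3), (r2, q0); in each of them the M2-component is accepting too, so the product for L(M1) \ L(M2) (M1-component accepting, M2-component rejecting) has no reachable accepting pair and the difference is empty.
Hence every string in L(M1) is also in L(M2).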